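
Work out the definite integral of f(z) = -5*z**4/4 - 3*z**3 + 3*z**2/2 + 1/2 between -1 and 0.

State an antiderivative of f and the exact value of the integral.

The integrand splits into summands that can be handled one at a time.
F(z) = -z**5/4 - 3*z**4/4 + z**3/2 + z/2 is an antiderivative of f.
Check: d/dz[-z**5/4 - 3*z**4/4 + z**3/2 + z/2] = -5*z**4/4 - 3*z**3 + 3*z**2/2 + 1/2 = f(z).
F(0) = 0; F(-1) = -3/2.
Integral = F(0) - F(-1) = 3/2.

Antiderivative: F(z) = -z**5/4 - 3*z**4/4 + z**3/2 + z/2; value = 3/2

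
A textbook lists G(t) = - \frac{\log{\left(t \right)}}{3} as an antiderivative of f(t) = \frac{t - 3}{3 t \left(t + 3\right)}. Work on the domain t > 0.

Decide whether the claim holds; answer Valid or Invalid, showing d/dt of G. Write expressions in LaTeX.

d/dt[G] = - \frac{1}{3 t}
d/dt[G] - f(t) = - \frac{2}{3 t + 9} != 0.

Invalid: d/dt[G] - f = - \frac{2}{3 t + 9}, which is not 0.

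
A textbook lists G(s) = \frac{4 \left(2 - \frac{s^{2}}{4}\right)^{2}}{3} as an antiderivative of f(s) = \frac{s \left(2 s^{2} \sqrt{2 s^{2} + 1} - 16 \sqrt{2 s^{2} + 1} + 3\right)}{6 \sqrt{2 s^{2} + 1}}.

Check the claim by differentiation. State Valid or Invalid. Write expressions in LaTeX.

d/ds[G] = \frac{s^{3}}{3} - \frac{8 s}{3}
d/ds[G] - f(s) = - \frac{s}{2 \sqrt{2 s^{2} + 1}} != 0.

Invalid: d/ds[G] - f = - \frac{s}{2 \sqrt{2 s^{2} + 1}}, which is not 0.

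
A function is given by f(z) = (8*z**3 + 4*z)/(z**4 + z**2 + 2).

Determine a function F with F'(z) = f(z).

f matches the chain-rule pattern g'(h)*h' with inner function h(z) = z**4 + z**2 + 2; substituting u = h(z) collapses the integral.
Check: d/dz[2*log(z**4 + z**2 + 2)] = (8*z**3 + 4*z)/(z**4 + z**2 + 2) = f(z).

An antiderivative is F(z) = 2*log(z**4 + z**2 + 2).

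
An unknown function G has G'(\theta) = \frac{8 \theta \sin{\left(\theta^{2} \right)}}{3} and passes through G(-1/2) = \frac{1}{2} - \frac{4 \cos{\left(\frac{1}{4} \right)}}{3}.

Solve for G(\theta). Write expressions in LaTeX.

G(\theta) = \frac{3 - 8 \cos{\left(\theta^{2} \right)}}{6}

A candidate passes only if d/d\theta[G] lands on the given G'(\theta) exactly.
A general antiderivative is - \frac{4 \cos{\left(\theta^{2} \right)}}{3} + C.
The condition gives C = \frac{1}{2} - \frac{4 \cos{\left(\frac{1}{4} \right)}}{3} - (- \frac{4 \cos{\left(\frac{1}{4} \right)}}{3}) = \frac{1}{2}.
So G(\theta) = \frac{3 - 8 \cos{\left(\theta^{2} \right)}}{6}.
Check: d/d\theta[\frac{3 - 8 \cos{\left(\theta^{2} \right)}}{6}] = \frac{8 \theta \sin{\left(\theta^{2} \right)}}{3} = G'(\theta).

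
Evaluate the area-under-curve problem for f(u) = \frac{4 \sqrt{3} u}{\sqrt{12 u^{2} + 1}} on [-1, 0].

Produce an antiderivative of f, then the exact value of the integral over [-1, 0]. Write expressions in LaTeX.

The substitution w = 4 u^{2} + \frac{1}{3} works: f is exactly (dF/dw)*(dw/du) for that inner function.
F(u) = \frac{\sqrt{3} \sqrt{12 u^{2} + 1}}{3} is an antiderivative of f.
Check: d/du[\frac{\sqrt{3} \sqrt{12 u^{2} + 1}}{3}] = \frac{4 \sqrt{3} u}{\sqrt{12 u^{2} + 1}} = f(u).
F(0) = \frac{\sqrt{3}}{3}; F(-1) = \frac{\sqrt{39}}{3}.
Integral = F(0) - F(-1) = - \frac{\sqrt{39}}{3} + \frac{\sqrt{3}}{3}.

Antiderivative: F(u) = \frac{\sqrt{3} \sqrt{12 u^{2} + 1}}{3}; value = - \frac{\sqrt{39}}{3} + \frac{\sqrt{3}}{3}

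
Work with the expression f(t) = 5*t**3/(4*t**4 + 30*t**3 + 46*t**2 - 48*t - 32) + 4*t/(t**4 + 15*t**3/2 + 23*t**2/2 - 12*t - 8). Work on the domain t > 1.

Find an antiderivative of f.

An antiderivative is F(t) = (686*t*log(t - 1) + 575*t*log(t + 1/2) + 4864*t*log(t + 4) + 2744*log(t - 1) + 2300*log(t + 1/2) + 19456*log(t + 4) + 26880)/(4900*t + 19600).

Factor the denominator (2*(t - 1)*(t + 4)**2*(2*t + 1)) and decompose: f = 23/(98*(2*t + 1)) + 1216/(1225*(t + 4)) - 192/(35*(t + 4)**2) + 7/(50*(t - 1)); each piece integrates to a log, atan, or power term.
Check: d/dt[(686*t*log(t - 1) + 575*t*log(t + 1/2) + 4864*t*log(t + 4) + 2744*log(t - 1) + 2300*log(t + 1/2) + 19456*log(t + 4) + 26880)/(4900*t + 19600)] = (5*t**3 + 16*t)/(4*t**4 + 30*t**3 + 46*t**2 - 48*t - 32), which equals f(t).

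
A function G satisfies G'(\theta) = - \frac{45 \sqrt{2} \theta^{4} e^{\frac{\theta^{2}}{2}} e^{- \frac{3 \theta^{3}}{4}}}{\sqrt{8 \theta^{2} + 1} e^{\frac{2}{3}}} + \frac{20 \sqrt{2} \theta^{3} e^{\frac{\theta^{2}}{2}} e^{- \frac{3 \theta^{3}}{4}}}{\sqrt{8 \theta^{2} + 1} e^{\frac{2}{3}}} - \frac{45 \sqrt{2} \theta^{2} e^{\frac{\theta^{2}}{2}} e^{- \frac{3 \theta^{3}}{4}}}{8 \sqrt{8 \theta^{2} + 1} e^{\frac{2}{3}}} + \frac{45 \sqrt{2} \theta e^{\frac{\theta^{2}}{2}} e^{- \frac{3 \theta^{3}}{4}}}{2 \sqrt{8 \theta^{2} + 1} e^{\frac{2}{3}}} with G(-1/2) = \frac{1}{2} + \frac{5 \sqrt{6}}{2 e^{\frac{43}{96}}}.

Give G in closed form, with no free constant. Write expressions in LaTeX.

G(\theta) = \frac{\frac{5 \sqrt{2} \sqrt{8 \theta^{2} + 1} e^{\frac{\theta^{2}}{2}} e^{- \frac{3 \theta^{3}}{4}}}{e^{\frac{2}{3}}} + 1}{2}

Recognize the product-rule pattern: G'(\theta) = u'v + uv' with u = 5 \sqrt{4 \theta^{2} + \frac{1}{2}}, v = e^{- \frac{3 \theta^{3}}{4} + \frac{\theta^{2}}{2} - \frac{2}{3}}, so integration by parts undoes it.
A general antiderivative is 5 \sqrt{4 \theta^{2} + \frac{1}{2}} e^{- \frac{3 \theta^{3}}{4} + \frac{\theta^{2}}{2} - \frac{2}{3}} + C.
The condition gives C = \frac{1}{2} + \frac{5 \sqrt{6}}{2 e^{\frac{43}{96}}} - (\frac{5 \sqrt{6}}{2 e^{\frac{43}{96}}}) = \frac{1}{2}.
So G(\theta) = \frac{\frac{5 \sqrt{2} \sqrt{8 \theta^{2} + 1} e^{\frac{\theta^{2}}{2}} e^{- \frac{3 \theta^{3}}{4}}}{e^{\frac{2}{3}}} + 1}{2}.
Check: d/d\theta[\frac{\frac{5 \sqrt{2} \sqrt{8 \theta^{2} + 1} e^{\frac{\theta^{2}}{2}} e^{- \frac{3 \theta^{3}}{4}}}{e^{\frac{2}{3}}} + 1}{2}] = \frac{\left(- 360 \sqrt{2} \theta^{4} e^{\frac{\theta^{2}}{2}} + 160 \sqrt{2} \theta^{3} e^{\frac{\theta^{2}}{2}} - 45 \sqrt{2} \theta^{2} e^{\frac{\theta^{2}}{2}} + 180 \sqrt{2} \theta e^{\frac{\theta^{2}}{2}}\right) e^{- \frac{3 \theta^{3}}{4}}}{8 \sqrt{8 \theta^{2} + 1} e^{\frac{2}{3}}}, which equals G'(\theta).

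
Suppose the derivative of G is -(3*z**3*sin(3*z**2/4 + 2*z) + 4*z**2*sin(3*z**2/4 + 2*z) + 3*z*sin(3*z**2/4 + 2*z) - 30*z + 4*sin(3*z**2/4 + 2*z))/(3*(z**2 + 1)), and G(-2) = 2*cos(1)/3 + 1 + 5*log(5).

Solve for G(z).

G(z) = 5*log(z**2 + 1) + 2*cos(3*z**2/4 + 2*z)/3 + 1

Differentiate the proposed G(z) back; it has to land on the given G'(z).
A general antiderivative is 5*log(z**2 + 1) + 2*cos(3*z**2/4 + 2*z)/3 + C.
The condition gives C = 2*cos(1)/3 + 1 + 5*log(5) - (2*cos(1)/3 + 5*log(5)) = 1.
So G(z) = 5*log(z**2 + 1) + 2*cos(3*z**2/4 + 2*z)/3 + 1.
Check: d/dz[5*log(z**2 + 1) + 2*cos(3*z**2/4 + 2*z)/3 + 1] = (-3*z**3*sin(3*z**2/4 + 2*z) - 4*z**2*sin(3*z**2/4 + 2*z) - 3*z*sin(3*z**2/4 + 2*z) + 30*z - 4*sin(3*z**2/4 + 2*z))/(3*z**2 + 3), which equals G'(z).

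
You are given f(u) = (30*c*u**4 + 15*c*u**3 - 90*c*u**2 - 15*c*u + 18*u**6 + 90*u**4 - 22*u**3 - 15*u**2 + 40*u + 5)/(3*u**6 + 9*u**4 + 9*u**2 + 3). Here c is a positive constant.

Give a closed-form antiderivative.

Since d/du undoes antidifferentiation here, F'(u) = f(u) is required of F(u).
Check: d/du[u*(4*u + 1)*(-15*c*u + 9*u**3 + 10)/(6*(u**2 + 1)**2)] = (30*c*u**4 + 15*c*u**3 - 90*c*u**2 - 15*c*u + 18*u**6 + 90*u**4 - 22*u**3 - 15*u**2 + 40*u + 5)/(3*u**6 + 9*u**4 + 9*u**2 + 3) = f(u).

An antiderivative is F(u) = u*(4*u + 1)*(-15*c*u + 9*u**3 + 10)/(6*(u**2 + 1)**2).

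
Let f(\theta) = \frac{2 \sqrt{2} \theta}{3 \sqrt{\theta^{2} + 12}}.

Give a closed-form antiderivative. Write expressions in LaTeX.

f matches the chain-rule pattern g'(h)*h' with inner function h(\theta) = \frac{\theta^{2}}{2} + 6; substituting u = h(\theta) collapses the integral.
Check: d/d\theta[\frac{2 \sqrt{2} \sqrt{\theta^{2} + 12}}{3}] = \frac{2 \sqrt{2} \theta}{3 \sqrt{\theta^{2} + 12}} = f(\theta).

An antiderivative is F(\theta) = \frac{2 \sqrt{2} \sqrt{\theta^{2} + 12}}{3}.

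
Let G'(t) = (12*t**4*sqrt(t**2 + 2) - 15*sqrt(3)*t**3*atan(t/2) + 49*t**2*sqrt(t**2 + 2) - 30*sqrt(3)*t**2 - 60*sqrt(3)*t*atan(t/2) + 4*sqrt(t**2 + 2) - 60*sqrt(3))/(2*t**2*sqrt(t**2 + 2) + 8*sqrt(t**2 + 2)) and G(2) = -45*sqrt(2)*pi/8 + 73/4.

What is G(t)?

A candidate passes only if d/dt[G] lands on the given G'(t) exactly.
A general antiderivative is 2*t**3 + t/2 - 15*sqrt(3*t**2 + 6)*atan(t/2)/2 + 1/4 + C.
The condition gives C = -45*sqrt(2)*pi/8 + 73/4 - (-45*sqrt(2)*pi/8 + 69/4) = 1.
So G(t) = (8*t**3 + 2*t - 30*sqrt(3)*sqrt(t**2 + 2)*atan(t/2) + 5)/4.
Check: d/dt[(8*t**3 + 2*t - 30*sqrt(3)*sqrt(t**2 + 2)*atan(t/2) + 5)/4] = (12*t**4*sqrt(t**2 + 2) - 15*sqrt(3)*t**3*atan(t/2) + 49*t**2*sqrt(t**2 + 2) - 30*sqrt(3)*t**2 - 60*sqrt(3)*t*atan(t/2) + 4*sqrt(t**2 + 2) - 60*sqrt(3))/(2*t**2*sqrt(t**2 + 2) + 8*sqrt(t**2 + 2)) = G'(t).

G(t) = (8*t**3 + 2*t - 30*sqrt(3)*sqrt(t**2 + 2)*atan(t/2) + 5)/4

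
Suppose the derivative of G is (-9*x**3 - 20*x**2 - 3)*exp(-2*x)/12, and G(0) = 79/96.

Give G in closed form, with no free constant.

G(x) = (36*x**3 + 134*x**2 + 134*x + 79)*exp(-2*x)/96

G'(x) has the shape u'v + uv' for u = 3*x**3/8 + 67*x**2/48 + 67*x/48 + 79/96 and v = exp(-2*x) — it is the derivative of the product u*v.
A general antiderivative is (36*x**3 + 134*x**2 + 134*x + 79)*exp(-2*x)/96 + C.
The condition gives C = 79/96 - (79/96) = 0.
So G(x) = (36*x**3 + 134*x**2 + 134*x + 79)*exp(-2*x)/96.
Check: d/dx[(36*x**3 + 134*x**2 + 134*x + 79)*exp(-2*x)/96] = (-9*x**3 - 20*x**2 - 3)*exp(-2*x)/12 = G'(x).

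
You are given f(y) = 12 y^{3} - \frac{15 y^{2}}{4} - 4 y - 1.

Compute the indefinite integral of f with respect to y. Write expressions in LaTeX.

F(y) = 3 y^{4} - \frac{5 y^{3}}{4} - 2 y^{2} - y + C

The integrand splits into summands that can be handled one at a time.
Check: d/dy[3 y^{4} - \frac{5 y^{3}}{4} - 2 y^{2} - y] = 12 y^{3} - \frac{15 y^{2}}{4} - 4 y - 1 = f(y).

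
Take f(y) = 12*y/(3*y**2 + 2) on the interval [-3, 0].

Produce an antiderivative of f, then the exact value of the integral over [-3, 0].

Antiderivative: F(y) = 2*log(3*y**2 + 2); value = -2*log(29) + 2*log(2)

The substitution u = 3*y**2 + 2 works: f is exactly (dF/du)*(du/dy) for that inner function.
F(y) = 2*log(3*y**2 + 2) is an antiderivative of f.
Check: d/dy[2*log(3*y**2 + 2)] = 12*y/(3*y**2 + 2) = f(y).
F(0) = 2*log(2); F(-3) = 2*log(29).
Integral = F(0) - F(-3) = -2*log(29) + 2*log(2).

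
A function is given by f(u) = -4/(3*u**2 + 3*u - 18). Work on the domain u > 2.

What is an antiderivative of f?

An antiderivative is F(u) = 4*(-log(u - 2) + log(u + 3))/15.

The denominator factors as 3*(u - 2)*(u + 3); partial fractions split f into directly integrable pieces: 4/(15*(u + 3)) - 4/(15*(u - 2)).
Check: d/du[4*(-log(u - 2) + log(u + 3))/15] = -4/(3*u**2 + 3*u - 18) = f(u).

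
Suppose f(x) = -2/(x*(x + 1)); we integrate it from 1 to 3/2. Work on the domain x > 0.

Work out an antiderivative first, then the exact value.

Factor the denominator (x*(x + 1)) and decompose: f = 2/(x + 1) - 2/x; each piece integrates to a log, atan, or power term.
F(x) = 2*(-log(x) + log(x + 1)) is an antiderivative of f.
Check: d/dx[2*(-log(x) + log(x + 1))] = -2/(x**2 + x), which equals f(x).
F(3/2) = -2*log(3/2) + 2*log(5/2); F(1) = 2*log(2).
Integral = F(3/2) - F(1) = -2*log(2) - 2*log(3/2) + 2*log(5/2).

Antiderivative: F(x) = 2*(-log(x) + log(x + 1)); value = -2*log(2) - 2*log(3/2) + 2*log(5/2)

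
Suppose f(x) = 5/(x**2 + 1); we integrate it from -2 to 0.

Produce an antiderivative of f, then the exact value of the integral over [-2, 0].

Antiderivative: F(x) = 5*atan(x); value = 5*atan(2)

Any candidate F(x) must reproduce f(x) exactly when differentiated.
F(x) = 5*atan(x) is an antiderivative of f.
Check: d/dx[5*atan(x)] = 5/(x**2 + 1) = f(x).
F(0) = 0; F(-2) = -5*atan(2).
Integral = F(0) - F(-2) = 5*atan(2).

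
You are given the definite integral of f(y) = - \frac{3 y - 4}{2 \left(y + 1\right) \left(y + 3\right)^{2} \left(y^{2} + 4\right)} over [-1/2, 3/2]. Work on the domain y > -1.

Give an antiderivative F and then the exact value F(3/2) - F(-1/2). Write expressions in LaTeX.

Antiderivative: F(y) = \frac{91 y \log{\left(y + 1 \right)} - 95 y \log{\left(y + 3 \right)} + 2 y \log{\left(y^{2} + 4 \right)} - 32 y \operatorname{atan}{\left(\frac{y}{2} \right)} + 273 \log{\left(y + 1 \right)} - 285 \log{\left(y + 3 \right)} + 6 \log{\left(y^{2} + 4 \right)} - 96 \operatorname{atan}{\left(\frac{y}{2} \right)} + 130}{520 y + 1560}; value = - \frac{19 \log{\left(\frac{9}{2} \right)}}{104} - \frac{2}{45} - \frac{4 \operatorname{atan}{\left(\frac{3}{4} \right)}}{65} - \frac{4 \operatorname{atan}{\left(\frac{1}{4} \right)}}{65} - \frac{\log{\left(\frac{17}{4} \right)}}{260} + \frac{\log{\left(\frac{25}{4} \right)}}{260} + \frac{7 \log{\left(2 \right)}}{40} + \frac{93 \log{\left(\frac{5}{2} \right)}}{260}

The denominator factors as 2 \left(y + 1\right) \left(y + 3\right)^{2} \left(y^{2} + 4\right); partial fractions split f into directly integrable pieces: \frac{y - 16}{130 \left(y^{2} + 4\right)} - \frac{19}{104 \left(y + 3\right)} - \frac{1}{4 \left(y + 3\right)^{2}} + \frac{7}{40 \left(y + 1\right)}.
F(y) = \frac{91 y \log{\left(y + 1 \right)} - 95 y \log{\left(y + 3 \right)} + 2 y \log{\left(y^{2} + 4 \right)} - 32 y \operatorname{atan}{\left(\frac{y}{2} \right)} + 273 \log{\left(y + 1 \right)} - 285 \log{\left(y + 3 \right)} + 6 \log{\left(y^{2} + 4 \right)} - 96 \operatorname{atan}{\left(\frac{y}{2} \right)} + 130}{520 y + 1560} is an antiderivative of f.
Check: d/dy[\frac{91 y \log{\left(y + 1 \right)} - 95 y \log{\left(y + 3 \right)} + 2 y \log{\left(y^{2} + 4 \right)} - 32 y \operatorname{atan}{\left(\frac{y}{2} \right)} + 273 \log{\left(y + 1 \right)} - 285 \log{\left(y + 3 \right)} + 6 \log{\left(y^{2} + 4 \right)} - 96 \operatorname{atan}{\left(\frac{y}{2} \right)} + 130}{520 y + 1560}] = \frac{4 - 3 y}{2 y^{5} + 14 y^{4} + 38 y^{3} + 74 y^{2} + 120 y + 72}, which equals f(y).
F(3/2) = - \frac{19 \log{\left(\frac{9}{2} \right)}}{104} - \frac{4 \operatorname{atan}{\left(\frac{3}{4} \right)}}{65} + \frac{\log{\left(\frac{25}{4} \right)}}{260} + \frac{1}{18} + \frac{7 \log{\left(\frac{5}{2} \right)}}{40}; F(-1/2) = - \frac{19 \log{\left(\frac{5}{2} \right)}}{104} - \frac{7 \log{\left(2 \right)}}{40} + \frac{\log{\left(\frac{17}{4} \right)}}{260} + \frac{4 \operatorname{atan}{\left(\frac{1}{4} \right)}}{65} + \frac{1}{10}.
Integral = F(3/2) - F(-1/2) = - \frac{19 \log{\left(\frac{9}{2} \right)}}{104} - \frac{2}{45} - \frac{4 \operatorname{atan}{\left(\frac{3}{4} \right)}}{65} - \frac{4 \operatorname{atan}{\left(\frac{1}{4} \right)}}{65} - \frac{\log{\left(\frac{17}{4} \right)}}{260} + \frac{\log{\left(\frac{25}{4} \right)}}{260} + \frac{7 \log{\left(2 \right)}}{40} + \frac{93 \log{\left(\frac{5}{2} \right)}}{260}.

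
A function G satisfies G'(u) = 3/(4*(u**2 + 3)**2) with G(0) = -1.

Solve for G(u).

G(u) = (-24*u**2 + 3*u + sqrt(3)*(u**2 + 3)*atan(sqrt(3)*u/3) - 72)/(24*(u**2 + 3))

For G(u) to be correct, d/du[G] must agree with the stated G'(u) identically.
A general antiderivative is 3*u/(24*u**2 + 72) + sqrt(3)*atan(sqrt(3)*u/3)/24 + C.
The condition gives C = -1 - (0) = -1.
So G(u) = (-24*u**2 + 3*u + sqrt(3)*(u**2 + 3)*atan(sqrt(3)*u/3) - 72)/(24*(u**2 + 3)).
Check: d/du[(-24*u**2 + 3*u + sqrt(3)*(u**2 + 3)*atan(sqrt(3)*u/3) - 72)/(24*(u**2 + 3))] = 3/(4*u**4 + 24*u**2 + 36), which equals G'(u).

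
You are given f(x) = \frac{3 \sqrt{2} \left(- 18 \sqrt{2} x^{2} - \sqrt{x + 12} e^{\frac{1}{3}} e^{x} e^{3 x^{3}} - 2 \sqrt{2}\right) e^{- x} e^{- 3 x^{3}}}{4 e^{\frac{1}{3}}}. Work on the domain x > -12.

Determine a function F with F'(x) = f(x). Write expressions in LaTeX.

A candidate is checked by its d/dx: the result must match f(x).
Check: d/dx[- x \sqrt{\frac{x}{2} + 6} - 12 \sqrt{\frac{x}{2} + 6} + \frac{3 e^{- x} e^{- 3 x^{3}}}{e^{\frac{1}{3}}}] = \frac{\sqrt{2} \left(- 54 \sqrt{2} x^{2} \sqrt{x + 12} - 3 x e^{\frac{1}{3}} e^{x} e^{3 x^{3}} - 6 \sqrt{2} \sqrt{x + 12} - 36 e^{\frac{1}{3}} e^{x} e^{3 x^{3}}\right) e^{- x} e^{- 3 x^{3}}}{4 \sqrt{x + 12} e^{\frac{1}{3}}}, which equals f(x).

An antiderivative is F(x) = - x \sqrt{\frac{x}{2} + 6} - 12 \sqrt{\frac{x}{2} + 6} + \frac{3 e^{- x} e^{- 3 x^{3}}}{e^{\frac{1}{3}}}.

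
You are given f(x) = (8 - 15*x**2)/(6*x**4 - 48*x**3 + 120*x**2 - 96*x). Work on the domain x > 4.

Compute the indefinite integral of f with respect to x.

Factor the denominator (6*x*(x - 4)*(x - 2)**2) and decompose: f = 5/(2*(x - 2)) + 13/(6*(x - 2)**2) - 29/(12*(x - 4)) - 1/(12*x); each piece integrates to a log, atan, or power term.
Check: d/dx[(-x*log(x) - 29*x*log(x - 4) + 30*x*log(x - 2) + 2*log(x) + 58*log(x - 4) - 60*log(x - 2) - 26)/(12*(x - 2))] = (8 - 15*x**2)/(6*x**4 - 48*x**3 + 120*x**2 - 96*x) = f(x).

F(x) = (-x*log(x) - 29*x*log(x - 4) + 30*x*log(x - 2) + 2*log(x) + 58*log(x - 4) - 60*log(x - 2) - 26)/(12*(x - 2)) + C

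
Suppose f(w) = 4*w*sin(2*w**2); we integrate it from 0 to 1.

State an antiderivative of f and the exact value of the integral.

Antiderivative: F(w) = -cos(2*w**2); value = 1 - cos(2)

f matches the chain-rule pattern g'(h)*h' with inner function h(w) = 2*w**2; substituting u = h(w) collapses the integral.
F(w) = -cos(2*w**2) is an antiderivative of f.
Check: d/dw[-cos(2*w**2)] = 4*w*sin(2*w**2) = f(w).
F(1) = -cos(2); F(0) = -1.
Integral = F(1) - F(0) = 1 - cos(2).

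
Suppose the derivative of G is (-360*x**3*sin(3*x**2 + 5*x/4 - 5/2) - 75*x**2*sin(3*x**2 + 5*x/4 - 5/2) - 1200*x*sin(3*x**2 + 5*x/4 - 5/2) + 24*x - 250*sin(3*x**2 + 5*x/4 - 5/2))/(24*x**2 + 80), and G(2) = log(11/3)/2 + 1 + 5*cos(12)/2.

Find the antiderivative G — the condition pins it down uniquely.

A candidate passes only if d/dx[G] lands on the given G'(x) exactly.
A general antiderivative is log(x**2/2 + 5/3)/2 + 5*cos(3*x**2 + 5*x/4 - 5/2)/2 + C.
The condition gives C = log(11/3)/2 + 1 + 5*cos(12)/2 - (log(11/3)/2 + 5*cos(12)/2) = 1.
So G(x) = (log(x**2/2 + 5/3) + 5*cos(3*x**2 + 5*x/4 - 5/2) + 2)/2.
Check: d/dx[(log(x**2/2 + 5/3) + 5*cos(3*x**2 + 5*x/4 - 5/2) + 2)/2] = (-360*x**3*sin(3*x**2 + 5*x/4 - 5/2) - 75*x**2*sin(3*x**2 + 5*x/4 - 5/2) - 1200*x*sin(3*x**2 + 5*x/4 - 5/2) + 24*x - 250*sin(3*x**2 + 5*x/4 - 5/2))/(24*x**2 + 80) = G'(x).

G(x) = (log(x**2/2 + 5/3) + 5*cos(3*x**2 + 5*x/4 - 5/2) + 2)/2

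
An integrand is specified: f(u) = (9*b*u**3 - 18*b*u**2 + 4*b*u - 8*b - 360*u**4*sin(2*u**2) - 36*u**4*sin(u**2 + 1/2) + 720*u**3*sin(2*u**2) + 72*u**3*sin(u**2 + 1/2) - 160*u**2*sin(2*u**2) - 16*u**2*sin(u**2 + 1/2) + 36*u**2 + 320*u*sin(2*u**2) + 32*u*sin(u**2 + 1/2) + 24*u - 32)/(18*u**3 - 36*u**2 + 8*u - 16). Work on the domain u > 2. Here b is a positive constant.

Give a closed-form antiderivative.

An antiderivative is F(u) = b*u/2 + 2*log(u/2 - 1) + 5*cos(2*u**2) + cos(u**2 + 1/2) + 2*atan(3*u/2).

Differentiate the proposed F(u) back; it has to land on f(u) exactly.
Check: d/du[b*u/2 + 2*log(u/2 - 1) + 5*cos(2*u**2) + cos(u**2 + 1/2) + 2*atan(3*u/2)] = (9*b*u**3 - 18*b*u**2 + 4*b*u - 8*b - 360*u**4*sin(2*u**2) - 36*u**4*sin(u**2 + 1/2) + 720*u**3*sin(2*u**2) + 72*u**3*sin(u**2 + 1/2) - 160*u**2*sin(2*u**2) - 16*u**2*sin(u**2 + 1/2) + 36*u**2 + 320*u*sin(2*u**2) + 32*u*sin(u**2 + 1/2) + 24*u - 32)/(18*u**3 - 36*u**2 + 8*u - 16) = f(u).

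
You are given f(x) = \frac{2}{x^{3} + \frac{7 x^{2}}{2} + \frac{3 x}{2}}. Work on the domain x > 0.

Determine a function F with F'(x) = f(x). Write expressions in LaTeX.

An antiderivative is F(x) = \frac{4 \log{\left(x \right)}}{3} - \frac{8 \log{\left(x + \frac{1}{2} \right)}}{5} + \frac{4 \log{\left(x + 3 \right)}}{15}.

Factor the denominator (x \left(x + 3\right) \left(2 x + 1\right)) and decompose: f = - \frac{16}{5 \left(2 x + 1\right)} + \frac{4}{15 \left(x + 3\right)} + \frac{4}{3 x}; each piece integrates to a log, atan, or power term.
Check: d/dx[\frac{4 \log{\left(x \right)}}{3} - \frac{8 \log{\left(x + \frac{1}{2} \right)}}{5} + \frac{4 \log{\left(x + 3 \right)}}{15}] = \frac{4}{2 x^{3} + 7 x^{2} + 3 x}, which equals f(x).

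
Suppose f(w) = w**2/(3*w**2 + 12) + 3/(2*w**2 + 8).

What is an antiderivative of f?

The integrand splits into summands that can be handled one at a time.
Check: d/dw[w/3 + atan(w/2)/12] = (2*w**2 + 9)/(6*w**2 + 24), which equals f(w).

An antiderivative is F(w) = w/3 + atan(w/2)/12.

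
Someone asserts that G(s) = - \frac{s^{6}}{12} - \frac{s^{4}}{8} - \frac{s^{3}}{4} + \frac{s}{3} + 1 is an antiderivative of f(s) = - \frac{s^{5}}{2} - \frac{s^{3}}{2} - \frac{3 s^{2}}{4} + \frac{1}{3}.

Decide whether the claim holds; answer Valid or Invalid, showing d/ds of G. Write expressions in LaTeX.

Valid: G'(s) = f(s).

d/ds[G] = - \frac{s^{5}}{2} - \frac{s^{3}}{2} - \frac{3 s^{2}}{4} + \frac{1}{3}
This equals f(s) exactly, so the claim holds.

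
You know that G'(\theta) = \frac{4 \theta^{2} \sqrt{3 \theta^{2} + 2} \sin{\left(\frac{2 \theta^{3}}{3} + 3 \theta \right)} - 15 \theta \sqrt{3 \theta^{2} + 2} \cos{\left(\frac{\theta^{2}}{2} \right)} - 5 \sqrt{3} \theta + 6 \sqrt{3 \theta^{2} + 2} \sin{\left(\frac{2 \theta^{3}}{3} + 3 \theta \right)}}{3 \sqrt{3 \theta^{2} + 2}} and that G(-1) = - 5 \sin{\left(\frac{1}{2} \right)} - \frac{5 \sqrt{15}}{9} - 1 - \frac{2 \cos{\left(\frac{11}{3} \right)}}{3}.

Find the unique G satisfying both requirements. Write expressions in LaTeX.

Since d/d\theta undoes antidifferentiation here, G(\theta) must give back the stated G'(\theta).
A general antiderivative is - \frac{5 \sqrt{\theta^{2} + \frac{2}{3}}}{3} - 5 \sin{\left(\frac{\theta^{2}}{2} \right)} - \frac{2 \cos{\left(\frac{2 \theta^{3}}{3} + 3 \theta \right)}}{3} + C.
The condition gives C = - 5 \sin{\left(\frac{1}{2} \right)} - \frac{5 \sqrt{15}}{9} - 1 - \frac{2 \cos{\left(\frac{11}{3} \right)}}{3} - (- 5 \sin{\left(\frac{1}{2} \right)} - \frac{5 \sqrt{15}}{9} - \frac{2 \cos{\left(\frac{11}{3} \right)}}{3}) = -1.
So G(\theta) = - \frac{5 \sqrt{\theta^{2} + \frac{2}{3}}}{3} - 5 \sin{\left(\frac{\theta^{2}}{2} \right)} - \frac{2 \cos{\left(\frac{2 \theta^{3}}{3} + 3 \theta \right)}}{3} - 1.
Check: d/d\theta[- \frac{5 \sqrt{\theta^{2} + \frac{2}{3}}}{3} - 5 \sin{\left(\frac{\theta^{2}}{2} \right)} - \frac{2 \cos{\left(\frac{2 \theta^{3}}{3} + 3 \theta \right)}}{3} - 1] = \frac{4 \theta^{2} \sqrt{3 \theta^{2} + 2} \sin{\left(\frac{2 \theta^{3}}{3} + 3 \theta \right)} - 15 \theta \sqrt{3 \theta^{2} + 2} \cos{\left(\frac{\theta^{2}}{2} \right)} - 5 \sqrt{3} \theta + 6 \sqrt{3 \theta^{2} + 2} \sin{\left(\frac{2 \theta^{3}}{3} + 3 \theta \right)}}{3 \sqrt{3 \theta^{2} + 2}} = G'(\theta).

G(\theta) = - \frac{5 \sqrt{\theta^{2} + \frac{2}{3}}}{3} - 5 \sin{\left(\frac{\theta^{2}}{2} \right)} - \frac{2 \cos{\left(\frac{2 \theta^{3}}{3} + 3 \theta \right)}}{3} - 1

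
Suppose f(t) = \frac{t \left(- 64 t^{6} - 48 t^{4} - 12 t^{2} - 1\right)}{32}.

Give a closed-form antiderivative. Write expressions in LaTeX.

f matches the chain-rule pattern g'(h)*h' with inner function h(t) = t^{2} + \frac{1}{4}; substituting u = h(t) collapses the integral.
Check: d/dt[- \frac{\left(4 t^{2} + 1\right)^{4}}{1024}] = - 2 t^{7} - \frac{3 t^{5}}{2} - \frac{3 t^{3}}{8} - \frac{t}{32}, which equals f(t).

An antiderivative is F(t) = - \frac{\left(4 t^{2} + 1\right)^{4}}{1024}.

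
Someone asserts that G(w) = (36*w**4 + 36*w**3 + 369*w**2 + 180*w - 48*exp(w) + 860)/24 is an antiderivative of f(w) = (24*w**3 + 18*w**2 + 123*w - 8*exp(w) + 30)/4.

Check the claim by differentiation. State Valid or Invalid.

Valid. The derivative of G reproduces f.

d/dw[G] = 6*w**3 + 9*w**2/2 + 123*w/4 - 2*exp(w) + 15/2
This equals f(w) exactly, so the claim holds.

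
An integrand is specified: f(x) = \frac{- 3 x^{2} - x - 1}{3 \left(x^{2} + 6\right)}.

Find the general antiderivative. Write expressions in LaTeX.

F(x) = - x - \frac{\log{\left(x^{2} + 6 \right)}}{6} + \frac{17 \sqrt{6} \operatorname{atan}{\left(\frac{\sqrt{6} x}{6} \right)}}{18} + C

Since d/dx undoes antidifferentiation here, F'(x) = f(x) is required of F(x).
Check: d/dx[- x - \frac{\log{\left(x^{2} + 6 \right)}}{6} + \frac{17 \sqrt{6} \operatorname{atan}{\left(\frac{\sqrt{6} x}{6} \right)}}{18}] = \frac{- 3 x^{2} - x - 1}{3 x^{2} + 18}, which equals f(x).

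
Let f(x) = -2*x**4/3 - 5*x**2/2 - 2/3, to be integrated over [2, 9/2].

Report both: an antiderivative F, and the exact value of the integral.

Antiderivative: F(x) = -x*(4*x**4 + 25*x**2 + 20)/30; value = -7505/24

The integrand splits into summands that can be handled one at a time.
F(x) = -x*(4*x**4 + 25*x**2 + 20)/30 is an antiderivative of f.
Check: d/dx[-x*(4*x**4 + 25*x**2 + 20)/30] = -2*x**4/3 - 5*x**2/2 - 2/3 = f(x).
F(9/2) = -12999/40; F(2) = -184/15.
Integral = F(9/2) - F(2) = -7505/24.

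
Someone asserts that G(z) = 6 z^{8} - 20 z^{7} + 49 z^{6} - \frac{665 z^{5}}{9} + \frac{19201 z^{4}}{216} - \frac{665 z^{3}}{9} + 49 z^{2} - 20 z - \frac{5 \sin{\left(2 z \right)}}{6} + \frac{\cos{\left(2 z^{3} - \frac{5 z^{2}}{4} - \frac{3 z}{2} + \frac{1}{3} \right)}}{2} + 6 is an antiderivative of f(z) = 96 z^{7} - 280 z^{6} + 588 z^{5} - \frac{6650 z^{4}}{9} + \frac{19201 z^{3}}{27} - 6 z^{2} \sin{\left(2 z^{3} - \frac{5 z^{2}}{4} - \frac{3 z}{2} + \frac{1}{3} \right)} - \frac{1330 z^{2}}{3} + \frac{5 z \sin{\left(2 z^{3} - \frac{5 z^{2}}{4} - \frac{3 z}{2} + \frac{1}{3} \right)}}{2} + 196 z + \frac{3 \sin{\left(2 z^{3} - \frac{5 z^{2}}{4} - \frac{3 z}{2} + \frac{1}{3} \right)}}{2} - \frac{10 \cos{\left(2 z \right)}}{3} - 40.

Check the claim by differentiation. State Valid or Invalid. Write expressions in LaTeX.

Invalid: d/dz[G] - f = - 48 z^{7} + 140 z^{6} - 294 z^{5} + \frac{3325 z^{4}}{9} - \frac{19201 z^{3}}{54} + 3 z^{2} \sin{\left(2 z^{3} - \frac{5 z^{2}}{4} - \frac{3 z}{2} + \frac{1}{3} \right)} + \frac{665 z^{2}}{3} - \frac{5 z \sin{\left(2 z^{3} - \frac{5 z^{2}}{4} - \frac{3 z}{2} + \frac{1}{3} \right)}}{4} - 98 z - \frac{3 \sin{\left(2 z^{3} - \frac{5 z^{2}}{4} - \frac{3 z}{2} + \frac{1}{3} \right)}}{4} + \frac{5 \cos{\left(2 z \right)}}{3} + 20, which is not 0.

d/dz[G] = 48 z^{7} - 140 z^{6} + 294 z^{5} - \frac{3325 z^{4}}{9} + \frac{19201 z^{3}}{54} - 3 z^{2} \sin{\left(2 z^{3} - \frac{5 z^{2}}{4} - \frac{3 z}{2} + \frac{1}{3} \right)} - \frac{665 z^{2}}{3} + \frac{5 z \sin{\left(2 z^{3} - \frac{5 z^{2}}{4} - \frac{3 z}{2} + \frac{1}{3} \right)}}{4} + 98 z + \frac{3 \sin{\left(2 z^{3} - \frac{5 z^{2}}{4} - \frac{3 z}{2} + \frac{1}{3} \right)}}{4} - \frac{5 \cos{\left(2 z \right)}}{3} - 20
d/dz[G] - f(z) = - 48 z^{7} + 140 z^{6} - 294 z^{5} + \frac{3325 z^{4}}{9} - \frac{19201 z^{3}}{54} + 3 z^{2} \sin{\left(2 z^{3} - \frac{5 z^{2}}{4} - \frac{3 z}{2} + \frac{1}{3} \right)} + \frac{665 z^{2}}{3} - \frac{5 z \sin{\left(2 z^{3} - \frac{5 z^{2}}{4} - \frac{3 z}{2} + \frac{1}{3} \right)}}{4} - 98 z - \frac{3 \sin{\left(2 z^{3} - \frac{5 z^{2}}{4} - \frac{3 z}{2} + \frac{1}{3} \right)}}{4} + \frac{5 \cos{\left(2 z \right)}}{3} + 20 != 0.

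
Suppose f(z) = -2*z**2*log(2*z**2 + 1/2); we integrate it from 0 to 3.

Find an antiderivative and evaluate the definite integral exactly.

Any candidate F(z) must reproduce f(z) exactly when differentiated.
F(z) = (-12*z**3*log(2*z**2 + 1/2) + 8*z**3 - 6*z + 3*atan(2*z))/18 is an antiderivative of f.
Check: d/dz[(-12*z**3*log(2*z**2 + 1/2) + 8*z**3 - 6*z + 3*atan(2*z))/18] = -2*z**2*log(2*z**2 + 1/2) = f(z).
F(3) = -18*log(37/2) + atan(6)/6 + 11; F(0) = 0.
Integral = F(3) - F(0) = -18*log(37/2) + atan(6)/6 + 11.

Antiderivative: F(z) = (-12*z**3*log(2*z**2 + 1/2) + 8*z**3 - 6*z + 3*atan(2*z))/18; value = -18*log(37/2) + atan(6)/6 + 11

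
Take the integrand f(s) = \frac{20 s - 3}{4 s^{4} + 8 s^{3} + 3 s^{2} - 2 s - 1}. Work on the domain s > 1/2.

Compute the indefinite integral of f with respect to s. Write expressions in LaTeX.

Factor the denominator (\left(s + 1\right)^{2} \left(2 s - 1\right) \left(2 s + 1\right)) and decompose: f = \frac{26}{2 s + 1} + \frac{14}{9 \left(2 s - 1\right)} - \frac{124}{9 \left(s + 1\right)} - \frac{23}{3 \left(s + 1\right)^{2}}; each piece integrates to a log, atan, or power term.
Check: d/ds[\frac{7 \left(s + 1\right) \log{\left(s - \frac{1}{2} \right)} + 117 \left(s + 1\right) \log{\left(s + \frac{1}{2} \right)} - 124 \left(s + 1\right) \log{\left(s + 1 \right)} + 69}{9 \left(s + 1\right)}] = \frac{20 s - 3}{4 s^{4} + 8 s^{3} + 3 s^{2} - 2 s - 1} = f(s).

F(s) = \frac{7 \left(s + 1\right) \log{\left(s - \frac{1}{2} \right)} + 117 \left(s + 1\right) \log{\left(s + \frac{1}{2} \right)} - 124 \left(s + 1\right) \log{\left(s + 1 \right)} + 69}{9 \left(s + 1\right)} + C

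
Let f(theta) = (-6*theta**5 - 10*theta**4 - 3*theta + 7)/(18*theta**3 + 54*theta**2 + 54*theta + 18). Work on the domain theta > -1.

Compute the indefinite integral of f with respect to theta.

F(theta) = -(4*theta**5 + theta**2 - 4*theta + 5)/(36*(theta + 1)**2) + C

f has the shape u'v + uv' for u = -1/(3*theta + 3)**2 and v = theta**5 + theta**2/4 - theta + 5/4 — it is the derivative of the product u*v.
Check: d/dtheta[-(4*theta**5 + theta**2 - 4*theta + 5)/(36*(theta + 1)**2)] = (-6*theta**5 - 10*theta**4 - 3*theta + 7)/(18*theta**3 + 54*theta**2 + 54*theta + 18) = f(theta).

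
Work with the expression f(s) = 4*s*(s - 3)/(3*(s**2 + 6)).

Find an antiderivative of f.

An antiderivative F(s) passes only if d/ds[F] lands on f(s) exactly.
Check: d/ds[4*s/3 - 2*log(s**2 + 6) - 4*sqrt(6)*atan(sqrt(6)*s/6)/3] = (4*s**2 - 12*s)/(3*s**2 + 18), which equals f(s).

An antiderivative is F(s) = 4*s/3 - 2*log(s**2 + 6) - 4*sqrt(6)*atan(sqrt(6)*s/6)/3.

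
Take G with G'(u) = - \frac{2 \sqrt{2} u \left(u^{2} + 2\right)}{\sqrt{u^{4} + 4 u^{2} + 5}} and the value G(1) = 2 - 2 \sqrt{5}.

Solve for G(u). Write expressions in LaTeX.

G(u) = 2 - 2 \sqrt{\frac{u^{4}}{2} + 2 u^{2} + \frac{5}{2}}

G'(u) matches the chain-rule pattern g'(h)*h' with inner function h(u) = \frac{u^{4}}{2} + 2 u^{2} + \frac{5}{2}; substituting w = h(u) collapses the integral.
A general antiderivative is - 2 \sqrt{\frac{u^{4}}{2} + 2 u^{2} + \frac{5}{2}} + C.
The condition gives C = 2 - 2 \sqrt{5} - (- 2 \sqrt{5}) = 2.
So G(u) = 2 - 2 \sqrt{\frac{u^{4}}{2} + 2 u^{2} + \frac{5}{2}}.
Check: d/du[2 - 2 \sqrt{\frac{u^{4}}{2} + 2 u^{2} + \frac{5}{2}}] = \frac{- 2 \sqrt{2} u^{3} - 4 \sqrt{2} u}{\sqrt{u^{4} + 4 u^{2} + 5}}, which equals G'(u).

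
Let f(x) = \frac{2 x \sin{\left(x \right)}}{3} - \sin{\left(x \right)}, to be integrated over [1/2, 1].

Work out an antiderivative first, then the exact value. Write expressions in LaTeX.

Integrate term by term and add the pieces.
F(x) = \frac{- 2 x \cos{\left(x \right)} + 2 \sin{\left(x \right)} + 3 \cos{\left(x \right)}}{3} is an antiderivative of f.
Check: d/dx[\frac{- 2 x \cos{\left(x \right)} + 2 \sin{\left(x \right)} + 3 \cos{\left(x \right)}}{3}] = \frac{2 x \sin{\left(x \right)}}{3} - \sin{\left(x \right)} = f(x).
F(1) = \frac{\cos{\left(1 \right)}}{3} + \frac{2 \sin{\left(1 \right)}}{3}; F(1/2) = \frac{2 \sin{\left(\frac{1}{2} \right)}}{3} + \frac{2 \cos{\left(\frac{1}{2} \right)}}{3}.
Integral = F(1) - F(1/2) = - \frac{2 \cos{\left(\frac{1}{2} \right)}}{3} - \frac{2 \sin{\left(\frac{1}{2} \right)}}{3} + \frac{\cos{\left(1 \right)}}{3} + \frac{2 \sin{\left(1 \right)}}{3}.

Antiderivative: F(x) = \frac{- 2 x \cos{\left(x \right)} + 2 \sin{\left(x \right)} + 3 \cos{\left(x \right)}}{3}; value = - \frac{2 \cos{\left(\frac{1}{2} \right)}}{3} - \frac{2 \sin{\left(\frac{1}{2} \right)}}{3} + \frac{\cos{\left(1 \right)}}{3} + \frac{2 \sin{\left(1 \right)}}{3}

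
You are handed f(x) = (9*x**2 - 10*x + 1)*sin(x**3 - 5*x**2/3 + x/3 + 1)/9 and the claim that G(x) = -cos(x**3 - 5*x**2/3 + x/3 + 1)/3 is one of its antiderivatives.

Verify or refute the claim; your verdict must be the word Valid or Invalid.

d/dx[G] = x**2*sin(x**3 - 5*x**2/3 + x/3 + 1) - 10*x*sin(x**3 - 5*x**2/3 + x/3 + 1)/9 + sin(x**3 - 5*x**2/3 + x/3 + 1)/9
This equals f(x) exactly, so the claim holds.

Valid: G'(x) = f(x).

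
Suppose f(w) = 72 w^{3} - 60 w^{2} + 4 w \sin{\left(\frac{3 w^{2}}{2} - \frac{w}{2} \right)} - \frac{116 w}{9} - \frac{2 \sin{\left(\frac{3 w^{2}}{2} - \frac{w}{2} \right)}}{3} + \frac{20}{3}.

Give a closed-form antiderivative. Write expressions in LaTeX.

The integrand splits into summands that can be handled one at a time.
Check: d/dw[\frac{2 \left(81 w^{4} - 90 w^{3} - 29 w^{2} + 30 w - 6 \cos{\left(\frac{3 w^{2}}{2} - \frac{w}{2} \right)} + 9\right)}{9}] = 72 w^{3} - 60 w^{2} + 4 w \sin{\left(\frac{3 w^{2}}{2} - \frac{w}{2} \right)} - \frac{116 w}{9} - \frac{2 \sin{\left(\frac{3 w^{2}}{2} - \frac{w}{2} \right)}}{3} + \frac{20}{3} = f(w).

An antiderivative is F(w) = \frac{2 \left(81 w^{4} - 90 w^{3} - 29 w^{2} + 30 w - 6 \cos{\left(\frac{3 w^{2}}{2} - \frac{w}{2} \right)} + 9\right)}{9}.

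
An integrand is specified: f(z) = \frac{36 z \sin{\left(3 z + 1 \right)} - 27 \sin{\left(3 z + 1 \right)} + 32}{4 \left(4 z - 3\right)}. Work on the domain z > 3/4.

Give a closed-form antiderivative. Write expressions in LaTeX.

A first test for any F(z): its z-derivative must equal f(z) identically.
Check: d/dz[2 \log{\left(4 z - 3 \right)} - \frac{3 \cos{\left(3 z + 1 \right)}}{4}] = \frac{36 z \sin{\left(3 z + 1 \right)} - 27 \sin{\left(3 z + 1 \right)} + 32}{16 z - 12}, which equals f(z).

An antiderivative is F(z) = 2 \log{\left(4 z - 3 \right)} - \frac{3 \cos{\left(3 z + 1 \right)}}{4}.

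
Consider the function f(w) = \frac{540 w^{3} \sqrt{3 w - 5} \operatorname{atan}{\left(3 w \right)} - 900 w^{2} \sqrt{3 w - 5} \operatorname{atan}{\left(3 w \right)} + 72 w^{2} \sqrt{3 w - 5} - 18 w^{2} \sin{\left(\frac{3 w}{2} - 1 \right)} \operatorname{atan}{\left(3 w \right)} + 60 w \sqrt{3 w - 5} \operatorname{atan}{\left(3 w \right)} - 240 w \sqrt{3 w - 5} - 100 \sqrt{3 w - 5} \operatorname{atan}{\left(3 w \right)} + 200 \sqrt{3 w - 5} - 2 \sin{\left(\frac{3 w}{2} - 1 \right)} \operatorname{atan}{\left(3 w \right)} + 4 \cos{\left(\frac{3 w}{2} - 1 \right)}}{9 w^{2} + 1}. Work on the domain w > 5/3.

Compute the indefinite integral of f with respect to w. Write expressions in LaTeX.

f has the shape u'v + uv' for u = \frac{8 \left(3 w - 5\right)^{\frac{5}{2}}}{3} + \frac{4 \cos{\left(\frac{3 w}{2} - 1 \right)}}{3} and v = \operatorname{atan}{\left(3 w \right)} — it is the derivative of the product u*v.
Check: d/dw[\frac{4 \left(2 \left(3 w - 5\right)^{\frac{5}{2}} + \cos{\left(\frac{3 w}{2} - 1 \right)}\right) \operatorname{atan}{\left(3 w \right)}}{3}] = \frac{540 w^{3} \sqrt{3 w - 5} \operatorname{atan}{\left(3 w \right)} - 900 w^{2} \sqrt{3 w - 5} \operatorname{atan}{\left(3 w \right)} + 72 w^{2} \sqrt{3 w - 5} - 18 w^{2} \sin{\left(\frac{3 w}{2} - 1 \right)} \operatorname{atan}{\left(3 w \right)} + 60 w \sqrt{3 w - 5} \operatorname{atan}{\left(3 w \right)} - 240 w \sqrt{3 w - 5} - 100 \sqrt{3 w - 5} \operatorname{atan}{\left(3 w \right)} + 200 \sqrt{3 w - 5} - 2 \sin{\left(\frac{3 w}{2} - 1 \right)} \operatorname{atan}{\left(3 w \right)} + 4 \cos{\left(\frac{3 w}{2} - 1 \right)}}{9 w^{2} + 1} = f(w).

F(w) = \frac{4 \left(2 \left(3 w - 5\right)^{\frac{5}{2}} + \cos{\left(\frac{3 w}{2} - 1 \right)}\right) \operatorname{atan}{\left(3 w \right)}}{3} + C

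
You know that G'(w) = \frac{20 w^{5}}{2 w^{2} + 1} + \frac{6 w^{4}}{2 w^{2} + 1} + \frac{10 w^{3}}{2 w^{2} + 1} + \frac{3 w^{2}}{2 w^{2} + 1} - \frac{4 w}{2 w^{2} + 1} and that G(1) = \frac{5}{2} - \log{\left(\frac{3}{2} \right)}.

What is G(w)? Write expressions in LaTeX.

The integrand splits into summands that can be handled one at a time.
A general antiderivative is \frac{5 w^{4}}{2} + w^{3} - \log{\left(w^{2} + \frac{1}{2} \right)} + C.
The condition gives C = \frac{5}{2} - \log{\left(\frac{3}{2} \right)} - (\frac{7}{2} - \log{\left(\frac{3}{2} \right)}) = -1.
So G(w) = \frac{5 w^{4}}{2} + w^{3} - \log{\left(w^{2} + \frac{1}{2} \right)} - 1.
Check: d/dw[\frac{5 w^{4}}{2} + w^{3} - \log{\left(w^{2} + \frac{1}{2} \right)} - 1] = \frac{20 w^{5} + 6 w^{4} + 10 w^{3} + 3 w^{2} - 4 w}{2 w^{2} + 1}, which equals G'(w).

G(w) = \frac{5 w^{4}}{2} + w^{3} - \log{\left(w^{2} + \frac{1}{2} \right)} - 1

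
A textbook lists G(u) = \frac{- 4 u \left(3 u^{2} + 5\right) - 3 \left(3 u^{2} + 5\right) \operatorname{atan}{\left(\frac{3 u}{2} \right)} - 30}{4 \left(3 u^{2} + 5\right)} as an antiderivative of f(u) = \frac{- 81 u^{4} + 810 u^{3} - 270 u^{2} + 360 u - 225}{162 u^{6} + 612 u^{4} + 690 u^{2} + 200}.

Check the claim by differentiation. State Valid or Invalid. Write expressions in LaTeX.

Invalid: d/du[G] - f = -1, which is not 0.

d/du[G] = \frac{- 162 u^{6} - 693 u^{4} + 810 u^{3} - 960 u^{2} + 360 u - 425}{162 u^{6} + 612 u^{4} + 690 u^{2} + 200}
d/du[G] - f(u) = -1 != 0.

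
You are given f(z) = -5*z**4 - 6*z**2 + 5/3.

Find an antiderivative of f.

The integrand splits into summands that can be handled one at a time.
Check: d/dz[z*(-3*z**4 - 6*z**2 + 5)/3] = -5*z**4 - 6*z**2 + 5/3 = f(z).

An antiderivative is F(z) = z*(-3*z**4 - 6*z**2 + 5)/3.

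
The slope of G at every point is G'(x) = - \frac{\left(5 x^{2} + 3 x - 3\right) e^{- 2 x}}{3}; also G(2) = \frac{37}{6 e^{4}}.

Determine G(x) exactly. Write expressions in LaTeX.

Recognize the product-rule pattern: G'(x) = u'v + uv' with u = \frac{5 x^{2}}{6} + \frac{4 x}{3} + \frac{1}{6}, v = e^{- 2 x}, so integration by parts undoes it.
A general antiderivative is \frac{\left(5 x^{2} + 8 x + 1\right) e^{- 2 x}}{6} + C.
The condition gives C = \frac{37}{6 e^{4}} - (\frac{37}{6 e^{4}}) = 0.
So G(x) = \frac{\left(5 x^{2} + 8 x + 1\right) e^{- 2 x}}{6}.
Check: d/dx[\frac{\left(5 x^{2} + 8 x + 1\right) e^{- 2 x}}{6}] = \frac{\left(- 5 x^{2} - 3 x + 3\right) e^{- 2 x}}{3}, which equals G'(x).

G(x) = \frac{\left(5 x^{2} + 8 x + 1\right) e^{- 2 x}}{6}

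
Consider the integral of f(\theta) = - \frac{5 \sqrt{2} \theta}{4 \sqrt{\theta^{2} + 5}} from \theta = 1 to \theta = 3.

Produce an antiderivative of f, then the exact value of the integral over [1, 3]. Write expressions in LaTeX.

The substitution u = \frac{\theta^{2}}{2} + \frac{5}{2} works: f is exactly (dF/du)*(du/d\theta) for that inner function.
F(\theta) = - \frac{5 \sqrt{\frac{\theta^{2}}{2} + \frac{5}{2}}}{2} is an antiderivative of f.
Check: d/d\theta[- \frac{5 \sqrt{\frac{\theta^{2}}{2} + \frac{5}{2}}}{2}] = - \frac{5 \sqrt{2} \theta}{4 \sqrt{\theta^{2} + 5}} = f(\theta).
F(3) = - \frac{5 \sqrt{7}}{2}; F(1) = - \frac{5 \sqrt{3}}{2}.
Integral = F(3) - F(1) = - \frac{5 \sqrt{7}}{2} + \frac{5 \sqrt{3}}{2}.

Antiderivative: F(\theta) = - \frac{5 \sqrt{\frac{\theta^{2}}{2} + \frac{5}{2}}}{2}; value = - \frac{5 \sqrt{7}}{2} + \frac{5 \sqrt{3}}{2}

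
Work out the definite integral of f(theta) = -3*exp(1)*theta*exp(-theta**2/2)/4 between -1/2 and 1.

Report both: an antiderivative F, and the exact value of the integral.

Antiderivative: F(theta) = 3*exp(1)*exp(-theta**2/2)/4; value = -3*exp(7/8)/4 + 3*exp(1/2)/4

The substitution u = 1 - theta**2/2 works: f is exactly (dF/du)*(du/dtheta) for that inner function.
F(theta) = 3*exp(1)*exp(-theta**2/2)/4 is an antiderivative of f.
Check: d/dtheta[3*exp(1)*exp(-theta**2/2)/4] = -3*exp(1)*theta*exp(-theta**2/2)/4 = f(theta).
F(1) = 3*exp(1/2)/4; F(-1/2) = 3*exp(7/8)/4.
Integral = F(1) - F(-1/2) = -3*exp(7/8)/4 + 3*exp(1/2)/4.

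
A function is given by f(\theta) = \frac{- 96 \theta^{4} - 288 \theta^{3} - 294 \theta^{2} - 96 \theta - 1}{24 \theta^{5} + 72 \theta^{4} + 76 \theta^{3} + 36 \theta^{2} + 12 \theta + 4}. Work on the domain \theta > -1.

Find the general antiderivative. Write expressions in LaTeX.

Whatever form F(\theta) takes, F'(\theta) = f(\theta) is non-negotiable.
Check: d/d\theta[- \frac{16 \theta^{2} \log{\left(2 \theta^{2} + \frac{1}{3} \right)} + 32 \theta \log{\left(2 \theta^{2} + \frac{1}{3} \right)} + 16 \log{\left(2 \theta^{2} + \frac{1}{3} \right)} - 1}{8 \left(\theta + 1\right)^{2}}] = \frac{- 96 \theta^{4} - 288 \theta^{3} - 294 \theta^{2} - 96 \theta - 1}{24 \theta^{5} + 72 \theta^{4} + 76 \theta^{3} + 36 \theta^{2} + 12 \theta + 4} = f(\theta).

F(\theta) = - \frac{16 \theta^{2} \log{\left(2 \theta^{2} + \frac{1}{3} \right)} + 32 \theta \log{\left(2 \theta^{2} + \frac{1}{3} \right)} + 16 \log{\left(2 \theta^{2} + \frac{1}{3} \right)} - 1}{8 \left(\theta + 1\right)^{2}} + C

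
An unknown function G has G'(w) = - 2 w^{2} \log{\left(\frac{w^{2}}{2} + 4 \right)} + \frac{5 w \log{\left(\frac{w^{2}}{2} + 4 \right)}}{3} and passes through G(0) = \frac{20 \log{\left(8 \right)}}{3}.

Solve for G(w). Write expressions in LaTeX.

G(w) = \frac{4 w^{3}}{9} - \frac{5 w^{2}}{6} - \frac{32 w}{3} + \left(- \frac{2 w^{3}}{3} + \frac{5 w^{2}}{6}\right) \log{\left(\frac{w^{2}}{2} + 4 \right)} + \frac{20 \log{\left(w^{2} + 8 \right)}}{3} + \frac{64 \sqrt{2} \operatorname{atan}{\left(\frac{\sqrt{2} w}{4} \right)}}{3}

Integrate term by term and add the pieces.
A general antiderivative is \frac{4 w^{3}}{9} - \frac{5 w^{2}}{6} - \frac{32 w}{3} + \left(- \frac{2 w^{3}}{3} + \frac{5 w^{2}}{6}\right) \log{\left(\frac{w^{2}}{2} + 4 \right)} + \frac{20 \log{\left(w^{2} + 8 \right)}}{3} + \frac{64 \sqrt{2} \operatorname{atan}{\left(\frac{\sqrt{2} w}{4} \right)}}{3} + C.
The condition gives C = \frac{20 \log{\left(8 \right)}}{3} - (\frac{20 \log{\left(8 \right)}}{3}) = 0.
So G(w) = \frac{4 w^{3}}{9} - \frac{5 w^{2}}{6} - \frac{32 w}{3} + \left(- \frac{2 w^{3}}{3} + \frac{5 w^{2}}{6}\right) \log{\left(\frac{w^{2}}{2} + 4 \right)} + \frac{20 \log{\left(w^{2} + 8 \right)}}{3} + \frac{64 \sqrt{2} \operatorname{atan}{\left(\frac{\sqrt{2} w}{4} \right)}}{3}.
Check: d/dw[\frac{4 w^{3}}{9} - \frac{5 w^{2}}{6} - \frac{32 w}{3} + \left(- \frac{2 w^{3}}{3} + \frac{5 w^{2}}{6}\right) \log{\left(\frac{w^{2}}{2} + 4 \right)} + \frac{20 \log{\left(w^{2} + 8 \right)}}{3} + \frac{64 \sqrt{2} \operatorname{atan}{\left(\frac{\sqrt{2} w}{4} \right)}}{3}] = - 2 w^{2} \log{\left(\frac{w^{2}}{2} + 4 \right)} + \frac{5 w \log{\left(\frac{w^{2}}{2} + 4 \right)}}{3} = G'(w).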